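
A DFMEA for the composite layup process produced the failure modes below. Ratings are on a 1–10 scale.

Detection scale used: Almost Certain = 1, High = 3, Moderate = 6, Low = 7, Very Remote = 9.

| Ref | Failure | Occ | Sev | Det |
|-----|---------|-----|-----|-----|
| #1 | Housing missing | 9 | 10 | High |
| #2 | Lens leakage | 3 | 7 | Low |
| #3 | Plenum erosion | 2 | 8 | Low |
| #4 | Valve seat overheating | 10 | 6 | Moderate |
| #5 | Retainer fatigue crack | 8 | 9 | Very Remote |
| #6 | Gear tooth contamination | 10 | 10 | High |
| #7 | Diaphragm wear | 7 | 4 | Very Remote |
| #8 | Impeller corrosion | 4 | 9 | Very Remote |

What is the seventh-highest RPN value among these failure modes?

147

RPN = Severity × Occurrence × Detection:
  #1: 10 × 9 × 3 = 270
  #2: 7 × 3 × 7 = 147
  #3: 8 × 2 × 7 = 112
  #4: 6 × 10 × 6 = 360
  #5: 9 × 8 × 9 = 648
  #6: 10 × 10 × 3 = 300
  #7: 4 × 7 × 9 = 252
  #8: 9 × 4 × 9 = 324
Sorted descending: 648, 360, 324, 300, 270, 252, 147, 112.
The seventh-highest RPN is 147 (#2).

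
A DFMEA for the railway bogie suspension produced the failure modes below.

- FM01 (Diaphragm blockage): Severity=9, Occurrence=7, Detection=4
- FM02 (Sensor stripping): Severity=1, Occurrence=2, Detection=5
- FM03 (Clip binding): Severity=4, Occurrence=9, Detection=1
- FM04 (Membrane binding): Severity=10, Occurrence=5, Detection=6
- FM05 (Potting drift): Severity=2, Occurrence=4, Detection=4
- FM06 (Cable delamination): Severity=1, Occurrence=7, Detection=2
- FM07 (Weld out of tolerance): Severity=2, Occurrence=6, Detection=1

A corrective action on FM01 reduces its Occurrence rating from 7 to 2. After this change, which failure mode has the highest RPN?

FM04

RPN = Severity × Occurrence × Detection:
  FM01: 9 × 7 × 4 = 252
  FM02: 1 × 2 × 5 = 10
  FM03: 4 × 9 × 1 = 36
  FM04: 10 × 5 × 6 = 300
  FM05: 2 × 4 × 4 = 32
  FM06: 1 × 7 × 2 = 14
  FM07: 2 × 6 × 1 = 12
After action: FM01 → 9 × 2 × 4 = 72.
Revised RPNs: FM04=300, FM01=72, FM03=36, FM05=32, FM06=14, FM07=12, FM02=10.
Highest is now FM04 (300).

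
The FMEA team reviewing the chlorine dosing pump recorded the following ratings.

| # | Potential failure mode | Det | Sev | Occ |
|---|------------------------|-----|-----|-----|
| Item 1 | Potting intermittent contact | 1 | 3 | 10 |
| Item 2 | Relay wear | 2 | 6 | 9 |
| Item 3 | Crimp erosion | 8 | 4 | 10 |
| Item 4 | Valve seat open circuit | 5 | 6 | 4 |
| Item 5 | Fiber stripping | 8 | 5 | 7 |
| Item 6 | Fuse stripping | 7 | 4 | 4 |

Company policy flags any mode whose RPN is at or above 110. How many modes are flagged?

RPN = Severity × Occurrence × Detection:
  Item 1: 3 × 10 × 1 = 30
  Item 2: 6 × 9 × 2 = 108
  Item 3: 4 × 10 × 8 = 320
  Item 4: 6 × 4 × 5 = 120
  Item 5: 5 × 7 × 8 = 280
  Item 6: 4 × 4 × 7 = 112
Modes with RPN ≥ 110: Item 3 (320), Item 4 (120), Item 5 (280), Item 6 (112) → 4.

4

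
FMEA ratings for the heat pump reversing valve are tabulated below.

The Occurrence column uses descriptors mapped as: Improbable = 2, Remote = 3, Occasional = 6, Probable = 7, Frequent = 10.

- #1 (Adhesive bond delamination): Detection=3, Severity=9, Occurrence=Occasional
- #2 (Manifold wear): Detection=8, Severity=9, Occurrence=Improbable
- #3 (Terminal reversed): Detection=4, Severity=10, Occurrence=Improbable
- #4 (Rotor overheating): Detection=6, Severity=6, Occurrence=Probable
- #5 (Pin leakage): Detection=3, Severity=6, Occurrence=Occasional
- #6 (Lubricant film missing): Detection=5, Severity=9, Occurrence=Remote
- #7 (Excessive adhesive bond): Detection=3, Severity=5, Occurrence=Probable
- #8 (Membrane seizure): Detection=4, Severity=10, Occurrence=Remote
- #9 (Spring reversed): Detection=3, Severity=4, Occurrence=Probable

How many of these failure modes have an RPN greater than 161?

2

RPN = Severity × Occurrence × Detection:
  #1: 9 × 6 × 3 = 162
  #2: 9 × 2 × 8 = 144
  #3: 10 × 2 × 4 = 80
  #4: 6 × 7 × 6 = 252
  #5: 6 × 6 × 3 = 108
  #6: 9 × 3 × 5 = 135
  #7: 5 × 7 × 3 = 105
  #8: 10 × 3 × 4 = 120
  #9: 4 × 7 × 3 = 84
Modes with RPN > 161: #1 (162), #4 (252) → 2.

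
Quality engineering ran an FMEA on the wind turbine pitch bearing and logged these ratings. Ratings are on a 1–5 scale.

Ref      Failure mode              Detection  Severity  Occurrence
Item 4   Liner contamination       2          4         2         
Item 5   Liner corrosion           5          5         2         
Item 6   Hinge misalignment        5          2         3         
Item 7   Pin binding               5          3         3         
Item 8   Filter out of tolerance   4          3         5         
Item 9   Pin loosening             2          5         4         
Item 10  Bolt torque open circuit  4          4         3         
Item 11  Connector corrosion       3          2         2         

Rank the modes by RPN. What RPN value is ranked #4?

RPN = Severity × Occurrence × Detection:
  Item 4: 4 × 2 × 2 = 16
  Item 5: 5 × 2 × 5 = 50
  Item 6: 2 × 3 × 5 = 30
  Item 7: 3 × 3 × 5 = 45
  Item 8: 3 × 5 × 4 = 60
  Item 9: 5 × 4 × 2 = 40
  Item 10: 4 × 3 × 4 = 48
  Item 11: 2 × 2 × 3 = 12
Sorted descending: 60, 50, 48, 45, 40, 30, 16, 12.
The fourth-highest RPN is 45 (Item 7).

45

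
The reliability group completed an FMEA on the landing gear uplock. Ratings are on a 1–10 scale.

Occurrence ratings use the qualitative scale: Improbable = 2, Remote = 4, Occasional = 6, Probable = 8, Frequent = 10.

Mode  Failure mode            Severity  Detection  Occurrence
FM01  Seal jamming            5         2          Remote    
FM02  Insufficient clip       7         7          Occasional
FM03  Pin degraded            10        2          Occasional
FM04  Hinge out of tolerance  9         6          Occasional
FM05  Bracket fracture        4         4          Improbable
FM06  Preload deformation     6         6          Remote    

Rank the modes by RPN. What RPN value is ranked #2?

294

RPN = Severity × Occurrence × Detection:
  FM01: 5 × 4 × 2 = 40
  FM02: 7 × 6 × 7 = 294
  FM03: 10 × 6 × 2 = 120
  FM04: 9 × 6 × 6 = 324
  FM05: 4 × 2 × 4 = 32
  FM06: 6 × 4 × 6 = 144
Sorted descending: 324, 294, 144, 120, 40, 32.
The second-highest RPN is 294 (FM02).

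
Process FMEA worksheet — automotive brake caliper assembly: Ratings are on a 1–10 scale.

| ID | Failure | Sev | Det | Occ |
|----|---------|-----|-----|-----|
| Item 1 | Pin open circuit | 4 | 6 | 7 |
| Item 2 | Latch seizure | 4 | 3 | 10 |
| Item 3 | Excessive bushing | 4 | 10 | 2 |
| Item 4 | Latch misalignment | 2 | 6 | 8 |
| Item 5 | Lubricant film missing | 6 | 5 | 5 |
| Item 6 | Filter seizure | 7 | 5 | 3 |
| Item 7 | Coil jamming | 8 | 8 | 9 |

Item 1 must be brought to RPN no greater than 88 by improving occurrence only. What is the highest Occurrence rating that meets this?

3

Item 1: S=4, O=7, D=6 → current RPN = 168.
Fixed product = 24. Need 24 × O ≤ 88, so O ≤ 88/24 = 3.67.
Maximum integer Occurrence rating = 3 (gives RPN 72; O=4 would give 96 > 88).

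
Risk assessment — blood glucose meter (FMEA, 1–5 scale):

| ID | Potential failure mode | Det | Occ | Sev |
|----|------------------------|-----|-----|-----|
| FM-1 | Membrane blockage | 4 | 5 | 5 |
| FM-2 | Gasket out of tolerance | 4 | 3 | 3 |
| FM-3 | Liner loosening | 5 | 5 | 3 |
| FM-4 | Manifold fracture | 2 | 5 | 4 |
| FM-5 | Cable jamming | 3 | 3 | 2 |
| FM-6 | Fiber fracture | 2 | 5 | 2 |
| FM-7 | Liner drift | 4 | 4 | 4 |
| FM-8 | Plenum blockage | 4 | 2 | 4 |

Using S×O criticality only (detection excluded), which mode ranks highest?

FM-1

Criticality = Severity × Occurrence:
  FM-1: 5 × 5 = 25
  FM-2: 3 × 3 = 9
  FM-3: 3 × 5 = 15
  FM-4: 4 × 5 = 20
  FM-5: 2 × 3 = 6
  FM-6: 2 × 5 = 10
  FM-7: 4 × 4 = 16
  FM-8: 4 × 2 = 8
Highest criticality is 25 → FM-1.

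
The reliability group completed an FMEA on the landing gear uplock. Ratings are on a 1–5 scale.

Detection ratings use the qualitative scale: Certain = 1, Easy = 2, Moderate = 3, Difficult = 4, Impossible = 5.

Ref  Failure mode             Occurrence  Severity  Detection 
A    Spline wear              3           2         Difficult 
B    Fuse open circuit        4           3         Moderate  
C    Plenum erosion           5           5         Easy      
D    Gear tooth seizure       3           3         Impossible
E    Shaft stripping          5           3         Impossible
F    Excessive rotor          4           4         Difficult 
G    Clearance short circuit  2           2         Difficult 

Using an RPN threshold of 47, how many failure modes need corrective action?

RPN = Severity × Occurrence × Detection:
  A: 2 × 3 × 4 = 24
  B: 3 × 4 × 3 = 36
  C: 5 × 5 × 2 = 50
  D: 3 × 3 × 5 = 45
  E: 3 × 5 × 5 = 75
  F: 4 × 4 × 4 = 64
  G: 2 × 2 × 4 = 16
Modes with RPN ≥ 47: C (50), E (75), F (64) → 3.

3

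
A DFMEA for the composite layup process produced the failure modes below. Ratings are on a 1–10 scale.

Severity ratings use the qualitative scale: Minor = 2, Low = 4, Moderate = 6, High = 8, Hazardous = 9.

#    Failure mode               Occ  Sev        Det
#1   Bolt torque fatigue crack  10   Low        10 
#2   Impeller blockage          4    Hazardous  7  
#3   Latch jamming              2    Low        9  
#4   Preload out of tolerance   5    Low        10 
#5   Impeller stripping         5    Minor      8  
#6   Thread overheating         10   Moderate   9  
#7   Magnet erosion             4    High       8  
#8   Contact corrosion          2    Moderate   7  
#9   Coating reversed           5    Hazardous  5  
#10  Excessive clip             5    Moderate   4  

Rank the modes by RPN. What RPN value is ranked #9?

RPN = Severity × Occurrence × Detection:
  #1: 4 × 10 × 10 = 400
  #2: 9 × 4 × 7 = 252
  #3: 4 × 2 × 9 = 72
  #4: 4 × 5 × 10 = 200
  #5: 2 × 5 × 8 = 80
  #6: 6 × 10 × 9 = 540
  #7: 8 × 4 × 8 = 256
  #8: 6 × 2 × 7 = 84
  #9: 9 × 5 × 5 = 225
  #10: 6 × 5 × 4 = 120
Sorted descending: 540, 400, 256, 252, 225, 200, 120, 84, 80, 72.
The 9th-highest RPN is 80 (#5).

80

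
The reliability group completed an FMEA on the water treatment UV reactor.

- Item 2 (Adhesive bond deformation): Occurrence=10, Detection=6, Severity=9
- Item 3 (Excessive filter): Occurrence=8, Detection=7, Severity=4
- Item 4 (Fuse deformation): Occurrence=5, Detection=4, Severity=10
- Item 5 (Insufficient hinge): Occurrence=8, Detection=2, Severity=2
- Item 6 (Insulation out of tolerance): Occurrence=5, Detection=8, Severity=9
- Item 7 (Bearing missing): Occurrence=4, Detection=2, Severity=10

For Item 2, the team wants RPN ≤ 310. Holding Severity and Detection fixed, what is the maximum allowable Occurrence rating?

Item 2: S=9, O=10, D=6 → current RPN = 540.
Fixed product = 54. Need 54 × O ≤ 310, so O ≤ 310/54 = 5.74.
Maximum integer Occurrence rating = 5 (gives RPN 270; O=6 would give 324 > 310).

5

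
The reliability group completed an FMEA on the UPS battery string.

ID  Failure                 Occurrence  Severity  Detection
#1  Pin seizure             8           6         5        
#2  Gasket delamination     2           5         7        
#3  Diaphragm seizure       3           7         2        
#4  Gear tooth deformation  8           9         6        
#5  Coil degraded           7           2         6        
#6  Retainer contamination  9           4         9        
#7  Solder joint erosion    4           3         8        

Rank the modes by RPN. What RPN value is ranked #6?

RPN = Severity × Occurrence × Detection:
  #1: 6 × 8 × 5 = 240
  #2: 5 × 2 × 7 = 70
  #3: 7 × 3 × 2 = 42
  #4: 9 × 8 × 6 = 432
  #5: 2 × 7 × 6 = 84
  #6: 4 × 9 × 9 = 324
  #7: 3 × 4 × 8 = 96
Sorted descending: 432, 324, 240, 96, 84, 70, 42.
The sixth-highest RPN is 70 (#2).

70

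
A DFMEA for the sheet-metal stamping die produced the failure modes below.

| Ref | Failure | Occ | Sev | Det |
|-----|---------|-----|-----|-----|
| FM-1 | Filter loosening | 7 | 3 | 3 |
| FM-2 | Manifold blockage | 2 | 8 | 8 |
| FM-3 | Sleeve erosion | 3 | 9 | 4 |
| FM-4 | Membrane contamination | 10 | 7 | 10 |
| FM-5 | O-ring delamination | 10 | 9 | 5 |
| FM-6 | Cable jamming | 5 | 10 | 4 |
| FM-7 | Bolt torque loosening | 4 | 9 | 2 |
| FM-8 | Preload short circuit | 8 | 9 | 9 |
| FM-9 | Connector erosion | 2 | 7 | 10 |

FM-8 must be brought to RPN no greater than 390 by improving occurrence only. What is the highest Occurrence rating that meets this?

FM-8: S=9, O=8, D=9 → current RPN = 648.
Fixed product = 81. Need 81 × O ≤ 390, so O ≤ 390/81 = 4.81.
Maximum integer Occurrence rating = 4 (gives RPN 324; O=5 would give 405 > 390).

4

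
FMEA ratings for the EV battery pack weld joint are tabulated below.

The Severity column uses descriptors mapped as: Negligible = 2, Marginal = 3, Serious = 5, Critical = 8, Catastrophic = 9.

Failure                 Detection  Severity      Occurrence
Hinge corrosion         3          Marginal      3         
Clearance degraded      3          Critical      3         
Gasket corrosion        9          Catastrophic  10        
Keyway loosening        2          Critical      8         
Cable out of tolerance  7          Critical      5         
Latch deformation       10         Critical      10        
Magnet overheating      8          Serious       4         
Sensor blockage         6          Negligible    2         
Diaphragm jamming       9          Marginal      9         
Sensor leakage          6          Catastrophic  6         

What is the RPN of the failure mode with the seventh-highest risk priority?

128

RPN = Severity × Occurrence × Detection:
  Hinge corrosion: 3 × 3 × 3 = 27
  Clearance degraded: 8 × 3 × 3 = 72
  Gasket corrosion: 9 × 10 × 9 = 810
  Keyway loosening: 8 × 8 × 2 = 128
  Cable out of tolerance: 8 × 5 × 7 = 280
  Latch deformation: 8 × 10 × 10 = 800
  Magnet overheating: 5 × 4 × 8 = 160
  Sensor blockage: 2 × 2 × 6 = 24
  Diaphragm jamming: 3 × 9 × 9 = 243
  Sensor leakage: 9 × 6 × 6 = 324
Sorted descending: 810, 800, 324, 280, 243, 160, 128, 72, 27, 24.
The seventh-highest RPN is 128 (Keyway loosening).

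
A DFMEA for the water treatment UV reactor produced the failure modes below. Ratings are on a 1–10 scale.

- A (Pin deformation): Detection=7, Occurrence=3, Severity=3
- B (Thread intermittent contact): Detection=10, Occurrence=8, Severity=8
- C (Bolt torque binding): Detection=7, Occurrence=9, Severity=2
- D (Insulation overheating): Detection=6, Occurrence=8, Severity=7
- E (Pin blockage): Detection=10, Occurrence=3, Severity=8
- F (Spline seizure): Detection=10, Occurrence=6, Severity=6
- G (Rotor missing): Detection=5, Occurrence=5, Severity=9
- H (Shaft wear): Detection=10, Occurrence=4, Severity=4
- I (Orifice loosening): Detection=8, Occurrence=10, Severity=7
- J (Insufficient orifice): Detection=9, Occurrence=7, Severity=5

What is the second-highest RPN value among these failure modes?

560

RPN = Severity × Occurrence × Detection:
  A: 3 × 3 × 7 = 63
  B: 8 × 8 × 10 = 640
  C: 2 × 9 × 7 = 126
  D: 7 × 8 × 6 = 336
  E: 8 × 3 × 10 = 240
  F: 6 × 6 × 10 = 360
  G: 9 × 5 × 5 = 225
  H: 4 × 4 × 10 = 160
  I: 7 × 10 × 8 = 560
  J: 5 × 7 × 9 = 315
Sorted descending: 640, 560, 360, 336, 315, 240, 225, 160, 126, 63.
The second-highest RPN is 560 (I).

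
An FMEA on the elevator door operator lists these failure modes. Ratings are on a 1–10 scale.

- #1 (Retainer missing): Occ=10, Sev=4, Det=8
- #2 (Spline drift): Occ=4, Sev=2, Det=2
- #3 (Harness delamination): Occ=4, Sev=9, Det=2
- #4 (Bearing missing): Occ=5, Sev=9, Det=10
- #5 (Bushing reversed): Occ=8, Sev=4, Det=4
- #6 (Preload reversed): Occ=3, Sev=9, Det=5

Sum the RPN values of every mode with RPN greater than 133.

905

RPN = Severity × Occurrence × Detection:
  #1: 4 × 10 × 8 = 320
  #2: 2 × 4 × 2 = 16
  #3: 9 × 4 × 2 = 72
  #4: 9 × 5 × 10 = 450
  #5: 4 × 8 × 4 = 128
  #6: 9 × 3 × 5 = 135
RPN > 133: #1 (320), #4 (450), #6 (135).
Sum: 320 + 450 + 135 = 905.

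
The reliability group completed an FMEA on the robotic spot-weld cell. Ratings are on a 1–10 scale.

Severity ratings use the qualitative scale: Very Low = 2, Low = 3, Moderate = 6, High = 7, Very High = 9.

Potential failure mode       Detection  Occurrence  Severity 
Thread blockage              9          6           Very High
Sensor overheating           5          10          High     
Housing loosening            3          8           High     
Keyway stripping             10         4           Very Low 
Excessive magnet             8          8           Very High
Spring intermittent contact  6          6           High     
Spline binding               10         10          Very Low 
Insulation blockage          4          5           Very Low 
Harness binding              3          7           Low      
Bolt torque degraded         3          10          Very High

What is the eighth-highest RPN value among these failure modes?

80

RPN = Severity × Occurrence × Detection:
  Thread blockage: 9 × 6 × 9 = 486
  Sensor overheating: 7 × 10 × 5 = 350
  Housing loosening: 7 × 8 × 3 = 168
  Keyway stripping: 2 × 4 × 10 = 80
  Excessive magnet: 9 × 8 × 8 = 576
  Spring intermittent contact: 7 × 6 × 6 = 252
  Spline binding: 2 × 10 × 10 = 200
  Insulation blockage: 2 × 5 × 4 = 40
  Harness binding: 3 × 7 × 3 = 63
  Bolt torque degraded: 9 × 10 × 3 = 270
Sorted descending: 576, 486, 350, 270, 252, 200, 168, 80, 63, 40.
The eighth-highest RPN is 80 (Keyway stripping).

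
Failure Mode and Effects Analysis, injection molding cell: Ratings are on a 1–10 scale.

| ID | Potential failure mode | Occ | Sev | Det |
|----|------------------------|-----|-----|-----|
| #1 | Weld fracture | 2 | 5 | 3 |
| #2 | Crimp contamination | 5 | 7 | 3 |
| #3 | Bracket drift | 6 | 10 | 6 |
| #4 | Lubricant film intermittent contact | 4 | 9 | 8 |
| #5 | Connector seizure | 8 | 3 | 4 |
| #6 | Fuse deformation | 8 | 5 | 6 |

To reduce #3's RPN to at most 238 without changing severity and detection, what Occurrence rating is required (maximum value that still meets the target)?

#3: S=10, O=6, D=6 → current RPN = 360.
Fixed product = 60. Need 60 × O ≤ 238, so O ≤ 238/60 = 3.97.
Maximum integer Occurrence rating = 3 (gives RPN 180; O=4 would give 240 > 238).

3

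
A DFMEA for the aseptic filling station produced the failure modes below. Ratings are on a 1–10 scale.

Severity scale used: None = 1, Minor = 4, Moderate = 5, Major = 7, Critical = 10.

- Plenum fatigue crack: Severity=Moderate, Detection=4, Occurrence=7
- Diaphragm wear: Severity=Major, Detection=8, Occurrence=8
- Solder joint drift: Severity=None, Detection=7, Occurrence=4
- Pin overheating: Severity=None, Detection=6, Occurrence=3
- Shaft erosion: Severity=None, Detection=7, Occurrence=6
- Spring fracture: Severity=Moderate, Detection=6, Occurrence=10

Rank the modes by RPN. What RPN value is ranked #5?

RPN = Severity × Occurrence × Detection:
  Plenum fatigue crack: 5 × 7 × 4 = 140
  Diaphragm wear: 7 × 8 × 8 = 448
  Solder joint drift: 1 × 4 × 7 = 28
  Pin overheating: 1 × 3 × 6 = 18
  Shaft erosion: 1 × 6 × 7 = 42
  Spring fracture: 5 × 10 × 6 = 300
Sorted descending: 448, 300, 140, 42, 28, 18.
The fifth-highest RPN is 28 (Solder joint drift).

28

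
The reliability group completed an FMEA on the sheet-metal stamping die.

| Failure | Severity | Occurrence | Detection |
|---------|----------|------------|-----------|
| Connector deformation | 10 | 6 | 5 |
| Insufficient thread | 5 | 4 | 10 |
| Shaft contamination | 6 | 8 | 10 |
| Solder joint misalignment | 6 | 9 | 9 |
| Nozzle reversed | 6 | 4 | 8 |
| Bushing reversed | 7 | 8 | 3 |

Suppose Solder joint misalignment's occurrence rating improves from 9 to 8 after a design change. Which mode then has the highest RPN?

Shaft contamination

RPN = Severity × Occurrence × Detection:
  Connector deformation: 10 × 6 × 5 = 300
  Insufficient thread: 5 × 4 × 10 = 200
  Shaft contamination: 6 × 8 × 10 = 480
  Solder joint misalignment: 6 × 9 × 9 = 486
  Nozzle reversed: 6 × 4 × 8 = 192
  Bushing reversed: 7 × 8 × 3 = 168
After action: Solder joint misalignment → 6 × 8 × 9 = 432.
Revised RPNs: Shaft contamination=480, Solder joint misalignment=432, Connector deformation=300, Insufficient thread=200, Nozzle reversed=192, Bushing reversed=168.
Highest is now Shaft contamination (480).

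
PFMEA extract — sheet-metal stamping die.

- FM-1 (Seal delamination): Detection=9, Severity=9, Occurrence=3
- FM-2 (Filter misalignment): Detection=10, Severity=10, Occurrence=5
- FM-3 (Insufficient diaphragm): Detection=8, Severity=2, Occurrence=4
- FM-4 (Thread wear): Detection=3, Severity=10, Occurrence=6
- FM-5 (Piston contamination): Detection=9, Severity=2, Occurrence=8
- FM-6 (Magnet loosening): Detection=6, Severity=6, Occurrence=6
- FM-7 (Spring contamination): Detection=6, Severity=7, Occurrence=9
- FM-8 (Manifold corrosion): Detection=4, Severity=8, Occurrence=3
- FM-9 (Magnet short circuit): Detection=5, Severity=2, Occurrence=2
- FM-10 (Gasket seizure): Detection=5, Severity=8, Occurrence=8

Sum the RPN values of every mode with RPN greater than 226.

RPN = Severity × Occurrence × Detection:
  FM-1: 9 × 3 × 9 = 243
  FM-2: 10 × 5 × 10 = 500
  FM-3: 2 × 4 × 8 = 64
  FM-4: 10 × 6 × 3 = 180
  FM-5: 2 × 8 × 9 = 144
  FM-6: 6 × 6 × 6 = 216
  FM-7: 7 × 9 × 6 = 378
  FM-8: 8 × 3 × 4 = 96
  FM-9: 2 × 2 × 5 = 20
  FM-10: 8 × 8 × 5 = 320
RPN > 226: FM-1 (243), FM-2 (500), FM-7 (378), FM-10 (320).
Sum: 243 + 500 + 378 + 320 = 1441.

1441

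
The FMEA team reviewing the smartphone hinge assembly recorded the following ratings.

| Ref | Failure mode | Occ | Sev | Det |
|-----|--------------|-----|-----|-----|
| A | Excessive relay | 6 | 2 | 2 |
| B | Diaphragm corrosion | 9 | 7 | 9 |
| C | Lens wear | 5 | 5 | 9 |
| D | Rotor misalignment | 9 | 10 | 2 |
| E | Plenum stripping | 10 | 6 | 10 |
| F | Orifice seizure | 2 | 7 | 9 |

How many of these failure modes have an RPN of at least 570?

1

RPN = Severity × Occurrence × Detection:
  A: 2 × 6 × 2 = 24
  B: 7 × 9 × 9 = 567
  C: 5 × 5 × 9 = 225
  D: 10 × 9 × 2 = 180
  E: 6 × 10 × 10 = 600
  F: 7 × 2 × 9 = 126
Modes with RPN ≥ 570: E (600) → 1.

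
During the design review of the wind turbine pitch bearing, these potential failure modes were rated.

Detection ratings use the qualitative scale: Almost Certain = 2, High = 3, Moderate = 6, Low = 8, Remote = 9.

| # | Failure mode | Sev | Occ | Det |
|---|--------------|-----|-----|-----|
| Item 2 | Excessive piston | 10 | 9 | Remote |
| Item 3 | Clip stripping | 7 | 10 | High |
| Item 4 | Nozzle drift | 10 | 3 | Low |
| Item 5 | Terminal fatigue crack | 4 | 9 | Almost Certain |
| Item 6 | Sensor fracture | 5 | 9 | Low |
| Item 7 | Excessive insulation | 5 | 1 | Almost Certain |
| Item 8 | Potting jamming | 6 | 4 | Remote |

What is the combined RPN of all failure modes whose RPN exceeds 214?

1626

RPN = Severity × Occurrence × Detection:
  Item 2: 10 × 9 × 9 = 810
  Item 3: 7 × 10 × 3 = 210
  Item 4: 10 × 3 × 8 = 240
  Item 5: 4 × 9 × 2 = 72
  Item 6: 5 × 9 × 8 = 360
  Item 7: 5 × 1 × 2 = 10
  Item 8: 6 × 4 × 9 = 216
RPN > 214: Item 2 (810), Item 4 (240), Item 6 (360), Item 8 (216).
Sum: 810 + 240 + 360 + 216 = 1626.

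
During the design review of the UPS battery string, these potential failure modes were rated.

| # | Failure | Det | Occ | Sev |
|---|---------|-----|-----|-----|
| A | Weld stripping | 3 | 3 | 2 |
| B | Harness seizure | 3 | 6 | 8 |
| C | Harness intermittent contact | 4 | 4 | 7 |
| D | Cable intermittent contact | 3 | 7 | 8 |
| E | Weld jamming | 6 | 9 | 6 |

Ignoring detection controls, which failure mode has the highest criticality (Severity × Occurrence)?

Criticality = Severity × Occurrence:
  A: 2 × 3 = 6
  B: 8 × 6 = 48
  C: 7 × 4 = 28
  D: 8 × 7 = 56
  E: 6 × 9 = 54
Highest criticality is 56 → D.

D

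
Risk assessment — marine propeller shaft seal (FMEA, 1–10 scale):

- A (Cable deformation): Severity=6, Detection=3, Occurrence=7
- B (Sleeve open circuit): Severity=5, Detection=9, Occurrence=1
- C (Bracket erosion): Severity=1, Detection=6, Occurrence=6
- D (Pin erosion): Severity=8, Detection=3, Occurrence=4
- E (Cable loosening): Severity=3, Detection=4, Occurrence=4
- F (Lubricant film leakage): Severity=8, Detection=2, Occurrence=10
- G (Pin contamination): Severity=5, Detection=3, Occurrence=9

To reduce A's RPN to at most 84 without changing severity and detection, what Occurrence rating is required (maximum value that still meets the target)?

4

A: S=6, O=7, D=3 → current RPN = 126.
Fixed product = 18. Need 18 × O ≤ 84, so O ≤ 84/18 = 4.67.
Maximum integer Occurrence rating = 4 (gives RPN 72; O=5 would give 90 > 84).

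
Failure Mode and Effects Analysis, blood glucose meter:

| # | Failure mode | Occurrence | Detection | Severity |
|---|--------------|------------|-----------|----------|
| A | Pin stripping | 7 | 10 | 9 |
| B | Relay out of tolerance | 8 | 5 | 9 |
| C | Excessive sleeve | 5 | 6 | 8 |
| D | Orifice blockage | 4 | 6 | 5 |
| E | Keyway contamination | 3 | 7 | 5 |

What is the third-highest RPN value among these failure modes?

240

RPN = Severity × Occurrence × Detection:
  A: 9 × 7 × 10 = 630
  B: 9 × 8 × 5 = 360
  C: 8 × 5 × 6 = 240
  D: 5 × 4 × 6 = 120
  E: 5 × 3 × 7 = 105
Sorted descending: 630, 360, 240, 120, 105.
The third-highest RPN is 240 (C).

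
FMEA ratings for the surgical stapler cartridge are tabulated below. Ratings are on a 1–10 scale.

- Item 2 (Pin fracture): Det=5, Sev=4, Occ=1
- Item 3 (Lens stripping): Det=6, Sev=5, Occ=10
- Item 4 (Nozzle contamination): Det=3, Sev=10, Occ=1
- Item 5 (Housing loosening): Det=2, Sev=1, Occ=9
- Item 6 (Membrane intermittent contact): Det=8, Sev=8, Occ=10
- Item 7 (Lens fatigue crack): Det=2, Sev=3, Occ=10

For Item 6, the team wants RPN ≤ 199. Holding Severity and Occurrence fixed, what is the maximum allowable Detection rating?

Item 6: S=8, O=10, D=8 → current RPN = 640.
Fixed product = 80. Need 80 × D ≤ 199, so D ≤ 199/80 = 2.49.
Maximum integer Detection rating = 2 (gives RPN 160; D=3 would give 240 > 199).

2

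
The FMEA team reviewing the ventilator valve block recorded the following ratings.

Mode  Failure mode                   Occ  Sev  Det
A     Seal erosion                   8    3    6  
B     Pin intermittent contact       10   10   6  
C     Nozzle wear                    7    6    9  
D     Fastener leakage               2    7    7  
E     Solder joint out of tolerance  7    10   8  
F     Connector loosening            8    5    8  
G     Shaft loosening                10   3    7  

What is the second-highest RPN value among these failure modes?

RPN = Severity × Occurrence × Detection:
  A: 3 × 8 × 6 = 144
  B: 10 × 10 × 6 = 600
  C: 6 × 7 × 9 = 378
  D: 7 × 2 × 7 = 98
  E: 10 × 7 × 8 = 560
  F: 5 × 8 × 8 = 320
  G: 3 × 10 × 7 = 210
Sorted descending: 600, 560, 378, 320, 210, 144, 98.
The second-highest RPN is 560 (E).

560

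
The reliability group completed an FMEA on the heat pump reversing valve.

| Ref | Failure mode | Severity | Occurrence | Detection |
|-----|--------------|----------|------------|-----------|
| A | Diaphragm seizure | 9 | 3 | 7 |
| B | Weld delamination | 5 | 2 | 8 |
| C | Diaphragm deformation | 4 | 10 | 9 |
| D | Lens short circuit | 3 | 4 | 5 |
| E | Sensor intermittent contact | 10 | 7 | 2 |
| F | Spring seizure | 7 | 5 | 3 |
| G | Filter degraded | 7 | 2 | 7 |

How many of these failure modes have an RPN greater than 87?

RPN = Severity × Occurrence × Detection:
  A: 9 × 3 × 7 = 189
  B: 5 × 2 × 8 = 80
  C: 4 × 10 × 9 = 360
  D: 3 × 4 × 5 = 60
  E: 10 × 7 × 2 = 140
  F: 7 × 5 × 3 = 105
  G: 7 × 2 × 7 = 98
Modes with RPN > 87: A (189), C (360), E (140), F (105), G (98) → 5.

5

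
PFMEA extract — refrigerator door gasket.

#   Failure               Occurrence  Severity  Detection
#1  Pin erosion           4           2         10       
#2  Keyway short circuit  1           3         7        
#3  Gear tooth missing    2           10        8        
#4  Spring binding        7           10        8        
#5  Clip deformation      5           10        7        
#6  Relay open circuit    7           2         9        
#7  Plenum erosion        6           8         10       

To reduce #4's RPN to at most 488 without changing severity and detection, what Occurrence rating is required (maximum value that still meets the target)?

#4: S=10, O=7, D=8 → current RPN = 560.
Fixed product = 80. Need 80 × O ≤ 488, so O ≤ 488/80 = 6.10.
Maximum integer Occurrence rating = 6 (gives RPN 480; O=7 would give 560 > 488).

6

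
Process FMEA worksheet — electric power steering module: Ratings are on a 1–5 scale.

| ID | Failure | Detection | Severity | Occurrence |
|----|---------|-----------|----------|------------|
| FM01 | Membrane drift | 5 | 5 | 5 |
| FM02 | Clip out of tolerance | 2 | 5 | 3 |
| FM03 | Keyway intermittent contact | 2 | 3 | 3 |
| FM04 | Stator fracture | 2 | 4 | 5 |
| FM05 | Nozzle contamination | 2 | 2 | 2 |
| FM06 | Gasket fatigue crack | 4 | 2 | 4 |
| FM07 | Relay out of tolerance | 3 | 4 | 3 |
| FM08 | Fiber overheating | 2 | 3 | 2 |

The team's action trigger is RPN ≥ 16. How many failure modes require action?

6

RPN = Severity × Occurrence × Detection:
  FM01: 5 × 5 × 5 = 125
  FM02: 5 × 3 × 2 = 30
  FM03: 3 × 3 × 2 = 18
  FM04: 4 × 5 × 2 = 40
  FM05: 2 × 2 × 2 = 8
  FM06: 2 × 4 × 4 = 32
  FM07: 4 × 3 × 3 = 36
  FM08: 3 × 2 × 2 = 12
Modes with RPN ≥ 16: FM01 (125), FM02 (30), FM03 (18), FM04 (40), FM06 (32), FM07 (36) → 6.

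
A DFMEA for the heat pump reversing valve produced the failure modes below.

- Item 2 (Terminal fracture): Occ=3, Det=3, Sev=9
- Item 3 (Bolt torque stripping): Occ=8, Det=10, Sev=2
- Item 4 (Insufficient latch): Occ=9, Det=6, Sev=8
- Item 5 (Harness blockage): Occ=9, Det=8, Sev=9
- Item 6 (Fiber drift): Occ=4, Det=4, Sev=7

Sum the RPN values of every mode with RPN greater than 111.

1352

RPN = Severity × Occurrence × Detection:
  Item 2: 9 × 3 × 3 = 81
  Item 3: 2 × 8 × 10 = 160
  Item 4: 8 × 9 × 6 = 432
  Item 5: 9 × 9 × 8 = 648
  Item 6: 7 × 4 × 4 = 112
RPN > 111: Item 3 (160), Item 4 (432), Item 5 (648), Item 6 (112).
Sum: 160 + 432 + 648 + 112 = 1352.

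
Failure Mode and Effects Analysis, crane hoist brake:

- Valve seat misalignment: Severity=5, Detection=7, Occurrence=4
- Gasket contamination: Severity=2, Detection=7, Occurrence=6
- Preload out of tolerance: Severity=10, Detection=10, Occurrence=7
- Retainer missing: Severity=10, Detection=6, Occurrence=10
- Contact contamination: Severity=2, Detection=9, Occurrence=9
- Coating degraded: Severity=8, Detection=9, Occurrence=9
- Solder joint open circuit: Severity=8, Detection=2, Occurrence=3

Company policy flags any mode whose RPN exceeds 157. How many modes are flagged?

4

RPN = Severity × Occurrence × Detection:
  Valve seat misalignment: 5 × 4 × 7 = 140
  Gasket contamination: 2 × 6 × 7 = 84
  Preload out of tolerance: 10 × 7 × 10 = 700
  Retainer missing: 10 × 10 × 6 = 600
  Contact contamination: 2 × 9 × 9 = 162
  Coating degraded: 8 × 9 × 9 = 648
  Solder joint open circuit: 8 × 3 × 2 = 48
Modes with RPN > 157: Preload out of tolerance (700), Retainer missing (600), Contact contamination (162), Coating degraded (648) → 4.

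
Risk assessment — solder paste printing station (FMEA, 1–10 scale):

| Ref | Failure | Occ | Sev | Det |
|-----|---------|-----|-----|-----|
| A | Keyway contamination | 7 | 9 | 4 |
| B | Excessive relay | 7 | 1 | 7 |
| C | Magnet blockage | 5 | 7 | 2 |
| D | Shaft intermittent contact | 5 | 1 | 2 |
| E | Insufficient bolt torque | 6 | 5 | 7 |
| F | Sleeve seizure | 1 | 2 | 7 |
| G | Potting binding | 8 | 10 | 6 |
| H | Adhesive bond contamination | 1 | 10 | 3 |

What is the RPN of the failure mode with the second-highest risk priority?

252

RPN = Severity × Occurrence × Detection:
  A: 9 × 7 × 4 = 252
  B: 1 × 7 × 7 = 49
  C: 7 × 5 × 2 = 70
  D: 1 × 5 × 2 = 10
  E: 5 × 6 × 7 = 210
  F: 2 × 1 × 7 = 14
  G: 10 × 8 × 6 = 480
  H: 10 × 1 × 3 = 30
Sorted descending: 480, 252, 210, 70, 49, 30, 14, 10.
The second-highest RPN is 252 (A).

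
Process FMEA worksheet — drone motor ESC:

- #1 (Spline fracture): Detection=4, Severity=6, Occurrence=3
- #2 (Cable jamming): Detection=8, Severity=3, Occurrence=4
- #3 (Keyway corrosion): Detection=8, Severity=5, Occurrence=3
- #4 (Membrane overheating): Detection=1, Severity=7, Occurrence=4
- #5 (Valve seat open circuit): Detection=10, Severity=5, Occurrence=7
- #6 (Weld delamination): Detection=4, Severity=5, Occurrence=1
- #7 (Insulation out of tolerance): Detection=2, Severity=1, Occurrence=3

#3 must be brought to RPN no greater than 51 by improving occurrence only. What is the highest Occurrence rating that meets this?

1

#3: S=5, O=3, D=8 → current RPN = 120.
Fixed product = 40. Need 40 × O ≤ 51, so O ≤ 51/40 = 1.27.
Maximum integer Occurrence rating = 1 (gives RPN 40; O=2 would give 80 > 51).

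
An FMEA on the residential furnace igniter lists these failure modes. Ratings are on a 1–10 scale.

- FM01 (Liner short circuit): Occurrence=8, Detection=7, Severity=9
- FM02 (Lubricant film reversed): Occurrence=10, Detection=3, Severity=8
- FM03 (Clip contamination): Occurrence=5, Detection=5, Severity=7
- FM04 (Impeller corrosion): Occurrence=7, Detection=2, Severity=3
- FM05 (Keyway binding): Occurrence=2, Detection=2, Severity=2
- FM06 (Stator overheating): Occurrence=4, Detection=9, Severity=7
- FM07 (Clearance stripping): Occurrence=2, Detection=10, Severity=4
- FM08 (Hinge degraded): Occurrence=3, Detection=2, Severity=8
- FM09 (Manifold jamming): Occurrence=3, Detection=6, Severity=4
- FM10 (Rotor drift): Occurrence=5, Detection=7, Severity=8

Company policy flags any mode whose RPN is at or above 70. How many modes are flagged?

7

RPN = Severity × Occurrence × Detection:
  FM01: 9 × 8 × 7 = 504
  FM02: 8 × 10 × 3 = 240
  FM03: 7 × 5 × 5 = 175
  FM04: 3 × 7 × 2 = 42
  FM05: 2 × 2 × 2 = 8
  FM06: 7 × 4 × 9 = 252
  FM07: 4 × 2 × 10 = 80
  FM08: 8 × 3 × 2 = 48
  FM09: 4 × 3 × 6 = 72
  FM10: 8 × 5 × 7 = 280
Modes with RPN ≥ 70: FM01 (504), FM02 (240), FM03 (175), FM06 (252), FM07 (80), FM09 (72), FM10 (280) → 7.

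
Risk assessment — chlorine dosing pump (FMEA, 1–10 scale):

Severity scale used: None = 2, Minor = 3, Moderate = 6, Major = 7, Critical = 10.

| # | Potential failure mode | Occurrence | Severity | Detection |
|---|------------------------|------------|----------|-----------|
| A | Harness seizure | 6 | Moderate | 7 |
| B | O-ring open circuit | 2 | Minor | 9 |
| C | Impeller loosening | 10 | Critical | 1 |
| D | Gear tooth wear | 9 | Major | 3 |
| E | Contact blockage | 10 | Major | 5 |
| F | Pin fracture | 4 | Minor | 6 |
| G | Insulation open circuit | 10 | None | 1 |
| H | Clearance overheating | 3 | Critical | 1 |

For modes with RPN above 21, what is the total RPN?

1047

RPN = Severity × Occurrence × Detection:
  A: 6 × 6 × 7 = 252
  B: 3 × 2 × 9 = 54
  C: 10 × 10 × 1 = 100
  D: 7 × 9 × 3 = 189
  E: 7 × 10 × 5 = 350
  F: 3 × 4 × 6 = 72
  G: 2 × 10 × 1 = 20
  H: 10 × 3 × 1 = 30
RPN > 21: A (252), B (54), C (100), D (189), E (350), F (72), H (30).
Sum: 252 + 54 + 100 + 189 + 350 + 72 + 30 = 1047.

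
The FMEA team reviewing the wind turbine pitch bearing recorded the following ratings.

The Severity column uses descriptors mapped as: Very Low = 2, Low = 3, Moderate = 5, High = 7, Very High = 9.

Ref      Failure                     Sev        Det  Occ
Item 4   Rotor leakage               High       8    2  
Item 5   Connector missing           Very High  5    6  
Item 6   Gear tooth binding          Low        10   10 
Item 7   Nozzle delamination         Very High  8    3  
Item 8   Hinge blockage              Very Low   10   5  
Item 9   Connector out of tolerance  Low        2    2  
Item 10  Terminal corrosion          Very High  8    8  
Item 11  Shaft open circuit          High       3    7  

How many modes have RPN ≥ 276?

2

RPN = Severity × Occurrence × Detection:
  Item 4: 7 × 2 × 8 = 112
  Item 5: 9 × 6 × 5 = 270
  Item 6: 3 × 10 × 10 = 300
  Item 7: 9 × 3 × 8 = 216
  Item 8: 2 × 5 × 10 = 100
  Item 9: 3 × 2 × 2 = 12
  Item 10: 9 × 8 × 8 = 576
  Item 11: 7 × 7 × 3 = 147
Modes with RPN ≥ 276: Item 6 (300), Item 10 (576) → 2.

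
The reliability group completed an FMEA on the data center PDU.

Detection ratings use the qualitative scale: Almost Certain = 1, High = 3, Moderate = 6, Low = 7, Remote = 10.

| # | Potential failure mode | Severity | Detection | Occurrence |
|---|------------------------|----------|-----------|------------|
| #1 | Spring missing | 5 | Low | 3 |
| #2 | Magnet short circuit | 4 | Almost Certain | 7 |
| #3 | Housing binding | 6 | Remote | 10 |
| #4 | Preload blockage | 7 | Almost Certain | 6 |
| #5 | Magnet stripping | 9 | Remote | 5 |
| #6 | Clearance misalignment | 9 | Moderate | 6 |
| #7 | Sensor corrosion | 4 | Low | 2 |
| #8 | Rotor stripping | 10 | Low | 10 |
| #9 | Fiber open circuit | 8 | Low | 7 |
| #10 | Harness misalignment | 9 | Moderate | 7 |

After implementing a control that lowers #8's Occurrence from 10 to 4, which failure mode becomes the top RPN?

RPN = Severity × Occurrence × Detection:
  #1: 5 × 3 × 7 = 105
  #2: 4 × 7 × 1 = 28
  #3: 6 × 10 × 10 = 600
  #4: 7 × 6 × 1 = 42
  #5: 9 × 5 × 10 = 450
  #6: 9 × 6 × 6 = 324
  #7: 4 × 2 × 7 = 56
  #8: 10 × 10 × 7 = 700
  #9: 8 × 7 × 7 = 392
  #10: 9 × 7 × 6 = 378
After action: #8 → 10 × 4 × 7 = 280.
Revised RPNs: #3=600, #5=450, #9=392, #10=378, #6=324, #8=280, #1=105, #7=56, #4=42, #2=28.
Highest is now #3 (600).

#3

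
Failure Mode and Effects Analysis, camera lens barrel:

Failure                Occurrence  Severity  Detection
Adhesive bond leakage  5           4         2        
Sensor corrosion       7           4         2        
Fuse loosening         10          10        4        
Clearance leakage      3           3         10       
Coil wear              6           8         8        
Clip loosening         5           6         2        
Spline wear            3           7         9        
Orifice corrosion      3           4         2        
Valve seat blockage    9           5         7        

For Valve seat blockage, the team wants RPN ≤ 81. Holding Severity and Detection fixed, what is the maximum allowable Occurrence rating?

2

Valve seat blockage: S=5, O=9, D=7 → current RPN = 315.
Fixed product = 35. Need 35 × O ≤ 81, so O ≤ 81/35 = 2.31.
Maximum integer Occurrence rating = 2 (gives RPN 70; O=3 would give 105 > 81).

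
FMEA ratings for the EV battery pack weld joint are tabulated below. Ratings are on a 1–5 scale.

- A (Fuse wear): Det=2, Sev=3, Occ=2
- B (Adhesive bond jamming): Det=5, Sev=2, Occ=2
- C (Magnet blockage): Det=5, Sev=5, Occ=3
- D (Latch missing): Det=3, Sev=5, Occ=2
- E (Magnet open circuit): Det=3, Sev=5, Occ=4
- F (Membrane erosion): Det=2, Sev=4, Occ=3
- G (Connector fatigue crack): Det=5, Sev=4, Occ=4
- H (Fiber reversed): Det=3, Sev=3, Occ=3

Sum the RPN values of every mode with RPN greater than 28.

RPN = Severity × Occurrence × Detection:
  A: 3 × 2 × 2 = 12
  B: 2 × 2 × 5 = 20
  C: 5 × 3 × 5 = 75
  D: 5 × 2 × 3 = 30
  E: 5 × 4 × 3 = 60
  F: 4 × 3 × 2 = 24
  G: 4 × 4 × 5 = 80
  H: 3 × 3 × 3 = 27
RPN > 28: C (75), D (30), E (60), G (80).
Sum: 75 + 30 + 60 + 80 = 245.

245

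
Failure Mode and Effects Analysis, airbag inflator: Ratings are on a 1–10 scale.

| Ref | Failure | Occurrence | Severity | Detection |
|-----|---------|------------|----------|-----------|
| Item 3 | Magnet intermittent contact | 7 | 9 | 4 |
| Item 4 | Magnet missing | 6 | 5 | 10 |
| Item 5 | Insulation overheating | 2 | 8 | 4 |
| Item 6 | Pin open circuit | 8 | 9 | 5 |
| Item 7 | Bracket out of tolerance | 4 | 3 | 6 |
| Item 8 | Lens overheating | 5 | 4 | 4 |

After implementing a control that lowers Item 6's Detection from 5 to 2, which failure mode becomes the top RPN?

RPN = Severity × Occurrence × Detection:
  Item 3: 9 × 7 × 4 = 252
  Item 4: 5 × 6 × 10 = 300
  Item 5: 8 × 2 × 4 = 64
  Item 6: 9 × 8 × 5 = 360
  Item 7: 3 × 4 × 6 = 72
  Item 8: 4 × 5 × 4 = 80
After action: Item 6 → 9 × 8 × 2 = 144.
Revised RPNs: Item 4=300, Item 3=252, Item 6=144, Item 8=80, Item 7=72, Item 5=64.
Highest is now Item 4 (300).

Item 4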